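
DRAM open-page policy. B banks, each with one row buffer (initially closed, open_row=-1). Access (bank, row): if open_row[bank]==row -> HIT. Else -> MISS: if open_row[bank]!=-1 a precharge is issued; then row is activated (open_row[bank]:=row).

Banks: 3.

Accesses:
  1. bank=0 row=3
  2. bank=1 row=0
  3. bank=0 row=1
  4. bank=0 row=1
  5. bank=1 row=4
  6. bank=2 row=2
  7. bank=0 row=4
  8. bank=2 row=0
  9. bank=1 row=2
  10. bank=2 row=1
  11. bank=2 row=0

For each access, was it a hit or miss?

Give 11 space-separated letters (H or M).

Acc 1: bank0 row3 -> MISS (open row3); precharges=0
Acc 2: bank1 row0 -> MISS (open row0); precharges=0
Acc 3: bank0 row1 -> MISS (open row1); precharges=1
Acc 4: bank0 row1 -> HIT
Acc 5: bank1 row4 -> MISS (open row4); precharges=2
Acc 6: bank2 row2 -> MISS (open row2); precharges=2
Acc 7: bank0 row4 -> MISS (open row4); precharges=3
Acc 8: bank2 row0 -> MISS (open row0); precharges=4
Acc 9: bank1 row2 -> MISS (open row2); precharges=5
Acc 10: bank2 row1 -> MISS (open row1); precharges=6
Acc 11: bank2 row0 -> MISS (open row0); precharges=7

Answer: M M M H M M M M M M M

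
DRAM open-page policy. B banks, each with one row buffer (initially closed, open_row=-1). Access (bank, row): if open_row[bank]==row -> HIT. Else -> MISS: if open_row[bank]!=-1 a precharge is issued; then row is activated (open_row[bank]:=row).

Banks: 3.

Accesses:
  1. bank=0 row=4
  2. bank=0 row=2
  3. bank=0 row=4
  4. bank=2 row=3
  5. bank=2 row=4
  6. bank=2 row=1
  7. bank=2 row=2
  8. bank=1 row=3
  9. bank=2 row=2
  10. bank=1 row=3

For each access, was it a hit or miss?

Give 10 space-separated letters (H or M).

Acc 1: bank0 row4 -> MISS (open row4); precharges=0
Acc 2: bank0 row2 -> MISS (open row2); precharges=1
Acc 3: bank0 row4 -> MISS (open row4); precharges=2
Acc 4: bank2 row3 -> MISS (open row3); precharges=2
Acc 5: bank2 row4 -> MISS (open row4); precharges=3
Acc 6: bank2 row1 -> MISS (open row1); precharges=4
Acc 7: bank2 row2 -> MISS (open row2); precharges=5
Acc 8: bank1 row3 -> MISS (open row3); precharges=5
Acc 9: bank2 row2 -> HIT
Acc 10: bank1 row3 -> HIT

Answer: M M M M M M M M H H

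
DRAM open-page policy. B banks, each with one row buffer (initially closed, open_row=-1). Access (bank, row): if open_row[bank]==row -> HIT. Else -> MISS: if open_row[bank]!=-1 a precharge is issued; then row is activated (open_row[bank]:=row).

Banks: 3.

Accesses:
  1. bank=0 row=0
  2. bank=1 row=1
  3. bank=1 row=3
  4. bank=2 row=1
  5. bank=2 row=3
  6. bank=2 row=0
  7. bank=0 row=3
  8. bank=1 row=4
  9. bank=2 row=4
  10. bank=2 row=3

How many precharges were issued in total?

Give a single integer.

Answer: 7

Derivation:
Acc 1: bank0 row0 -> MISS (open row0); precharges=0
Acc 2: bank1 row1 -> MISS (open row1); precharges=0
Acc 3: bank1 row3 -> MISS (open row3); precharges=1
Acc 4: bank2 row1 -> MISS (open row1); precharges=1
Acc 5: bank2 row3 -> MISS (open row3); precharges=2
Acc 6: bank2 row0 -> MISS (open row0); precharges=3
Acc 7: bank0 row3 -> MISS (open row3); precharges=4
Acc 8: bank1 row4 -> MISS (open row4); precharges=5
Acc 9: bank2 row4 -> MISS (open row4); precharges=6
Acc 10: bank2 row3 -> MISS (open row3); precharges=7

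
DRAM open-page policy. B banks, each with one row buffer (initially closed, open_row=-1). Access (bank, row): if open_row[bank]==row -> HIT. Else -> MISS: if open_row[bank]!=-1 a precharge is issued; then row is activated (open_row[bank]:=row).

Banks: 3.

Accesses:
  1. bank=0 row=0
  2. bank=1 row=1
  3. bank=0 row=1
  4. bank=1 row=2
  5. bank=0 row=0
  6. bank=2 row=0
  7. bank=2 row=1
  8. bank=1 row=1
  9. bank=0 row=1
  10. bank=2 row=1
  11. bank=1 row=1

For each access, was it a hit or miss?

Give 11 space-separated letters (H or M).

Answer: M M M M M M M M M H H

Derivation:
Acc 1: bank0 row0 -> MISS (open row0); precharges=0
Acc 2: bank1 row1 -> MISS (open row1); precharges=0
Acc 3: bank0 row1 -> MISS (open row1); precharges=1
Acc 4: bank1 row2 -> MISS (open row2); precharges=2
Acc 5: bank0 row0 -> MISS (open row0); precharges=3
Acc 6: bank2 row0 -> MISS (open row0); precharges=3
Acc 7: bank2 row1 -> MISS (open row1); precharges=4
Acc 8: bank1 row1 -> MISS (open row1); precharges=5
Acc 9: bank0 row1 -> MISS (open row1); precharges=6
Acc 10: bank2 row1 -> HIT
Acc 11: bank1 row1 -> HIT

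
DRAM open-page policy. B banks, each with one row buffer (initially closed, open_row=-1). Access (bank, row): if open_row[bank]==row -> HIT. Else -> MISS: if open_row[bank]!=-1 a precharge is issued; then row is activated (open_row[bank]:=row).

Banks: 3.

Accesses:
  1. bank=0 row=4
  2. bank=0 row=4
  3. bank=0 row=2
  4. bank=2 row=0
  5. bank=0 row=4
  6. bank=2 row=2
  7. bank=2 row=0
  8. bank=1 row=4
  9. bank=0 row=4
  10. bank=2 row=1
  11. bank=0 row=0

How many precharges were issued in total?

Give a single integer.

Acc 1: bank0 row4 -> MISS (open row4); precharges=0
Acc 2: bank0 row4 -> HIT
Acc 3: bank0 row2 -> MISS (open row2); precharges=1
Acc 4: bank2 row0 -> MISS (open row0); precharges=1
Acc 5: bank0 row4 -> MISS (open row4); precharges=2
Acc 6: bank2 row2 -> MISS (open row2); precharges=3
Acc 7: bank2 row0 -> MISS (open row0); precharges=4
Acc 8: bank1 row4 -> MISS (open row4); precharges=4
Acc 9: bank0 row4 -> HIT
Acc 10: bank2 row1 -> MISS (open row1); precharges=5
Acc 11: bank0 row0 -> MISS (open row0); precharges=6

Answer: 6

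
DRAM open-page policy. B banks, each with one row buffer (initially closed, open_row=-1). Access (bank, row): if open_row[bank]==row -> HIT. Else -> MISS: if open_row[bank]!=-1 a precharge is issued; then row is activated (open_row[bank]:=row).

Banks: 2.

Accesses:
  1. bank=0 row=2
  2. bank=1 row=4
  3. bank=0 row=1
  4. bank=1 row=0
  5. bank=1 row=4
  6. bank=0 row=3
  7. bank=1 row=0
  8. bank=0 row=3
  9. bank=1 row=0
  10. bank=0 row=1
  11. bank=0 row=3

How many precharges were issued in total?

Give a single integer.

Answer: 7

Derivation:
Acc 1: bank0 row2 -> MISS (open row2); precharges=0
Acc 2: bank1 row4 -> MISS (open row4); precharges=0
Acc 3: bank0 row1 -> MISS (open row1); precharges=1
Acc 4: bank1 row0 -> MISS (open row0); precharges=2
Acc 5: bank1 row4 -> MISS (open row4); precharges=3
Acc 6: bank0 row3 -> MISS (open row3); precharges=4
Acc 7: bank1 row0 -> MISS (open row0); precharges=5
Acc 8: bank0 row3 -> HIT
Acc 9: bank1 row0 -> HIT
Acc 10: bank0 row1 -> MISS (open row1); precharges=6
Acc 11: bank0 row3 -> MISS (open row3); precharges=7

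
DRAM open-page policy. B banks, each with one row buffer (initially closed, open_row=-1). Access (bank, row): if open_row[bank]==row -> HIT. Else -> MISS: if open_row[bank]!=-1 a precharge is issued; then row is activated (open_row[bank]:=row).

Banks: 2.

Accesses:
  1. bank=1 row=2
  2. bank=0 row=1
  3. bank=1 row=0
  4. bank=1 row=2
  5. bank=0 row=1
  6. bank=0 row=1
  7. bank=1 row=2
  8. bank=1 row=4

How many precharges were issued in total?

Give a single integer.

Answer: 3

Derivation:
Acc 1: bank1 row2 -> MISS (open row2); precharges=0
Acc 2: bank0 row1 -> MISS (open row1); precharges=0
Acc 3: bank1 row0 -> MISS (open row0); precharges=1
Acc 4: bank1 row2 -> MISS (open row2); precharges=2
Acc 5: bank0 row1 -> HIT
Acc 6: bank0 row1 -> HIT
Acc 7: bank1 row2 -> HIT
Acc 8: bank1 row4 -> MISS (open row4); precharges=3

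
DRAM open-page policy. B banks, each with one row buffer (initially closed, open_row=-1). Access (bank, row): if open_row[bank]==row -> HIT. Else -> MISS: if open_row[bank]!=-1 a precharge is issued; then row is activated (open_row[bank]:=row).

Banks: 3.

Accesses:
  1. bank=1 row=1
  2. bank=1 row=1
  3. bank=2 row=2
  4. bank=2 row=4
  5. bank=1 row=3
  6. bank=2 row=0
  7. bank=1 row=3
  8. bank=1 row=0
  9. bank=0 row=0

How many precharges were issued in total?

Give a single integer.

Answer: 4

Derivation:
Acc 1: bank1 row1 -> MISS (open row1); precharges=0
Acc 2: bank1 row1 -> HIT
Acc 3: bank2 row2 -> MISS (open row2); precharges=0
Acc 4: bank2 row4 -> MISS (open row4); precharges=1
Acc 5: bank1 row3 -> MISS (open row3); precharges=2
Acc 6: bank2 row0 -> MISS (open row0); precharges=3
Acc 7: bank1 row3 -> HIT
Acc 8: bank1 row0 -> MISS (open row0); precharges=4
Acc 9: bank0 row0 -> MISS (open row0); precharges=4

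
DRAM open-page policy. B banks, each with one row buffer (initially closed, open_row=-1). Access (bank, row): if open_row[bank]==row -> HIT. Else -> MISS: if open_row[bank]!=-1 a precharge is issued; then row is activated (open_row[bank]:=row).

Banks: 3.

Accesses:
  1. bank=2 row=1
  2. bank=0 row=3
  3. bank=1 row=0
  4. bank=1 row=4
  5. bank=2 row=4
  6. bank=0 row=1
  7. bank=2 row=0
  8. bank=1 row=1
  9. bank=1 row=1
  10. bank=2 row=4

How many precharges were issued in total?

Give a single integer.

Answer: 6

Derivation:
Acc 1: bank2 row1 -> MISS (open row1); precharges=0
Acc 2: bank0 row3 -> MISS (open row3); precharges=0
Acc 3: bank1 row0 -> MISS (open row0); precharges=0
Acc 4: bank1 row4 -> MISS (open row4); precharges=1
Acc 5: bank2 row4 -> MISS (open row4); precharges=2
Acc 6: bank0 row1 -> MISS (open row1); precharges=3
Acc 7: bank2 row0 -> MISS (open row0); precharges=4
Acc 8: bank1 row1 -> MISS (open row1); precharges=5
Acc 9: bank1 row1 -> HIT
Acc 10: bank2 row4 -> MISS (open row4); precharges=6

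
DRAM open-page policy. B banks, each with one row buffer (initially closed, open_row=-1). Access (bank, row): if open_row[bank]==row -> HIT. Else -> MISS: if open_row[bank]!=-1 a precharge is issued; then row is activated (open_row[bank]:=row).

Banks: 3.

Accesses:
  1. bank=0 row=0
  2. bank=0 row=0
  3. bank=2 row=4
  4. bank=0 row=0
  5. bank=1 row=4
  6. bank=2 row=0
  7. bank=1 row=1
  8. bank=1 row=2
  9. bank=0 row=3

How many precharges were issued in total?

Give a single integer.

Answer: 4

Derivation:
Acc 1: bank0 row0 -> MISS (open row0); precharges=0
Acc 2: bank0 row0 -> HIT
Acc 3: bank2 row4 -> MISS (open row4); precharges=0
Acc 4: bank0 row0 -> HIT
Acc 5: bank1 row4 -> MISS (open row4); precharges=0
Acc 6: bank2 row0 -> MISS (open row0); precharges=1
Acc 7: bank1 row1 -> MISS (open row1); precharges=2
Acc 8: bank1 row2 -> MISS (open row2); precharges=3
Acc 9: bank0 row3 -> MISS (open row3); precharges=4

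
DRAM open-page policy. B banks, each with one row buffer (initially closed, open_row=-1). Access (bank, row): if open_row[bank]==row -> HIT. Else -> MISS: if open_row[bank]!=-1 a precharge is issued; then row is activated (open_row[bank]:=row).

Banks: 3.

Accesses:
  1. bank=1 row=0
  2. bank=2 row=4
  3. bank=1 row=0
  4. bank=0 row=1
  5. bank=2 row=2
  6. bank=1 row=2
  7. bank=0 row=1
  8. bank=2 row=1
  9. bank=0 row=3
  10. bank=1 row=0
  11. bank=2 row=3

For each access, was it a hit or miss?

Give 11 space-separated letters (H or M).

Acc 1: bank1 row0 -> MISS (open row0); precharges=0
Acc 2: bank2 row4 -> MISS (open row4); precharges=0
Acc 3: bank1 row0 -> HIT
Acc 4: bank0 row1 -> MISS (open row1); precharges=0
Acc 5: bank2 row2 -> MISS (open row2); precharges=1
Acc 6: bank1 row2 -> MISS (open row2); precharges=2
Acc 7: bank0 row1 -> HIT
Acc 8: bank2 row1 -> MISS (open row1); precharges=3
Acc 9: bank0 row3 -> MISS (open row3); precharges=4
Acc 10: bank1 row0 -> MISS (open row0); precharges=5
Acc 11: bank2 row3 -> MISS (open row3); precharges=6

Answer: M M H M M M H M M M M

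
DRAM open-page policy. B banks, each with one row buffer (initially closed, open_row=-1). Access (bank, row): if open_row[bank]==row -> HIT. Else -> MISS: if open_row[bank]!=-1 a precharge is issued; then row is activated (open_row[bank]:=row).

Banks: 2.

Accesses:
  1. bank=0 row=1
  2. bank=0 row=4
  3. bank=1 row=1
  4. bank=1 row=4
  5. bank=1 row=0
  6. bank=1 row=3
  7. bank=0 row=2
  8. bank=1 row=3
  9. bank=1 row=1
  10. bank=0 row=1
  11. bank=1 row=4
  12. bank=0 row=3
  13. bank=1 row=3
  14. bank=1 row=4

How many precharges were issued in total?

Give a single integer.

Answer: 11

Derivation:
Acc 1: bank0 row1 -> MISS (open row1); precharges=0
Acc 2: bank0 row4 -> MISS (open row4); precharges=1
Acc 3: bank1 row1 -> MISS (open row1); precharges=1
Acc 4: bank1 row4 -> MISS (open row4); precharges=2
Acc 5: bank1 row0 -> MISS (open row0); precharges=3
Acc 6: bank1 row3 -> MISS (open row3); precharges=4
Acc 7: bank0 row2 -> MISS (open row2); precharges=5
Acc 8: bank1 row3 -> HIT
Acc 9: bank1 row1 -> MISS (open row1); precharges=6
Acc 10: bank0 row1 -> MISS (open row1); precharges=7
Acc 11: bank1 row4 -> MISS (open row4); precharges=8
Acc 12: bank0 row3 -> MISS (open row3); precharges=9
Acc 13: bank1 row3 -> MISS (open row3); precharges=10
Acc 14: bank1 row4 -> MISS (open row4); precharges=11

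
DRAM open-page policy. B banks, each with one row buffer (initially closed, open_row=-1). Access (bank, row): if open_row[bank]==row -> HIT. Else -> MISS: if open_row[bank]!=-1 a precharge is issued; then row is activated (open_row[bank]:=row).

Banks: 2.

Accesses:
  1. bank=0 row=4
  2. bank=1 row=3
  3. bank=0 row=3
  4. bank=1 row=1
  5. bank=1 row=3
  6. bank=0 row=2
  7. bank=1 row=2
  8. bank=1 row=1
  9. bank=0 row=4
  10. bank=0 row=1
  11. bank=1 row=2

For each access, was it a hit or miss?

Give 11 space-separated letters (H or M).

Acc 1: bank0 row4 -> MISS (open row4); precharges=0
Acc 2: bank1 row3 -> MISS (open row3); precharges=0
Acc 3: bank0 row3 -> MISS (open row3); precharges=1
Acc 4: bank1 row1 -> MISS (open row1); precharges=2
Acc 5: bank1 row3 -> MISS (open row3); precharges=3
Acc 6: bank0 row2 -> MISS (open row2); precharges=4
Acc 7: bank1 row2 -> MISS (open row2); precharges=5
Acc 8: bank1 row1 -> MISS (open row1); precharges=6
Acc 9: bank0 row4 -> MISS (open row4); precharges=7
Acc 10: bank0 row1 -> MISS (open row1); precharges=8
Acc 11: bank1 row2 -> MISS (open row2); precharges=9

Answer: M M M M M M M M M M M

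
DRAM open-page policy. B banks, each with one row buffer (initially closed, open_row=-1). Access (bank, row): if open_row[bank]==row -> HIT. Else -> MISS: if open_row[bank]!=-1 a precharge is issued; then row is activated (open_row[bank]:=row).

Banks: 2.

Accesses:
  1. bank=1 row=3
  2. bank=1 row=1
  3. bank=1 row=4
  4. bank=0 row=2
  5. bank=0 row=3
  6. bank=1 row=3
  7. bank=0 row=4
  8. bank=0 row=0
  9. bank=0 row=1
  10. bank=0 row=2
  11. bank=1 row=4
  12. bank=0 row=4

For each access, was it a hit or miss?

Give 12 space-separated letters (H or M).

Acc 1: bank1 row3 -> MISS (open row3); precharges=0
Acc 2: bank1 row1 -> MISS (open row1); precharges=1
Acc 3: bank1 row4 -> MISS (open row4); precharges=2
Acc 4: bank0 row2 -> MISS (open row2); precharges=2
Acc 5: bank0 row3 -> MISS (open row3); precharges=3
Acc 6: bank1 row3 -> MISS (open row3); precharges=4
Acc 7: bank0 row4 -> MISS (open row4); precharges=5
Acc 8: bank0 row0 -> MISS (open row0); precharges=6
Acc 9: bank0 row1 -> MISS (open row1); precharges=7
Acc 10: bank0 row2 -> MISS (open row2); precharges=8
Acc 11: bank1 row4 -> MISS (open row4); precharges=9
Acc 12: bank0 row4 -> MISS (open row4); precharges=10

Answer: M M M M M M M M M M M M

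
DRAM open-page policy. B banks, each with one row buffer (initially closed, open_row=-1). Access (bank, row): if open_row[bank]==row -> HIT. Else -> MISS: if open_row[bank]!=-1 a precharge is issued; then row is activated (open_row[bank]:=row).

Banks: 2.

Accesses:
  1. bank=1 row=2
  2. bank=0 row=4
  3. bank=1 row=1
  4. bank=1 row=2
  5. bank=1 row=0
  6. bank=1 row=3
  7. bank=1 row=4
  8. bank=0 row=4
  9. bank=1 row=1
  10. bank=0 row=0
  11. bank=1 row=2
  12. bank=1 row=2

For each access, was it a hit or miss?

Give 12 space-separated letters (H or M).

Answer: M M M M M M M H M M M H

Derivation:
Acc 1: bank1 row2 -> MISS (open row2); precharges=0
Acc 2: bank0 row4 -> MISS (open row4); precharges=0
Acc 3: bank1 row1 -> MISS (open row1); precharges=1
Acc 4: bank1 row2 -> MISS (open row2); precharges=2
Acc 5: bank1 row0 -> MISS (open row0); precharges=3
Acc 6: bank1 row3 -> MISS (open row3); precharges=4
Acc 7: bank1 row4 -> MISS (open row4); precharges=5
Acc 8: bank0 row4 -> HIT
Acc 9: bank1 row1 -> MISS (open row1); precharges=6
Acc 10: bank0 row0 -> MISS (open row0); precharges=7
Acc 11: bank1 row2 -> MISS (open row2); precharges=8
Acc 12: bank1 row2 -> HIT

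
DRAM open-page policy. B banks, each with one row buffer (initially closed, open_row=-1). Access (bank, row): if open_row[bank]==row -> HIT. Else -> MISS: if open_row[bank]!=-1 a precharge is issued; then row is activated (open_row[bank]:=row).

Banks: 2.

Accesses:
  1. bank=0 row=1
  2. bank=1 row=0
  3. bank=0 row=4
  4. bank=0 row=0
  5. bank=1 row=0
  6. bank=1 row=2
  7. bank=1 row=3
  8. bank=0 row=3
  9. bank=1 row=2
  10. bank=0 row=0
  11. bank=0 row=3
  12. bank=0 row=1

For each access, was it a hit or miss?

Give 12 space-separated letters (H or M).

Acc 1: bank0 row1 -> MISS (open row1); precharges=0
Acc 2: bank1 row0 -> MISS (open row0); precharges=0
Acc 3: bank0 row4 -> MISS (open row4); precharges=1
Acc 4: bank0 row0 -> MISS (open row0); precharges=2
Acc 5: bank1 row0 -> HIT
Acc 6: bank1 row2 -> MISS (open row2); precharges=3
Acc 7: bank1 row3 -> MISS (open row3); precharges=4
Acc 8: bank0 row3 -> MISS (open row3); precharges=5
Acc 9: bank1 row2 -> MISS (open row2); precharges=6
Acc 10: bank0 row0 -> MISS (open row0); precharges=7
Acc 11: bank0 row3 -> MISS (open row3); precharges=8
Acc 12: bank0 row1 -> MISS (open row1); precharges=9

Answer: M M M M H M M M M M M M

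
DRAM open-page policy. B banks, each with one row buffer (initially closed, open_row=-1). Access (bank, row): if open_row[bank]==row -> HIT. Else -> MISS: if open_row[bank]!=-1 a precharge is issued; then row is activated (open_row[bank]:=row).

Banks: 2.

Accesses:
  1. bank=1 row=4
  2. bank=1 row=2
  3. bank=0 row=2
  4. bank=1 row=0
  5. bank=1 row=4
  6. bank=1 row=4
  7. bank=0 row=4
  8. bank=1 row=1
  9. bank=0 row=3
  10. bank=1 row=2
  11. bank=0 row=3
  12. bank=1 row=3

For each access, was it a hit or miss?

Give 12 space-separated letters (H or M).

Answer: M M M M M H M M M M H M

Derivation:
Acc 1: bank1 row4 -> MISS (open row4); precharges=0
Acc 2: bank1 row2 -> MISS (open row2); precharges=1
Acc 3: bank0 row2 -> MISS (open row2); precharges=1
Acc 4: bank1 row0 -> MISS (open row0); precharges=2
Acc 5: bank1 row4 -> MISS (open row4); precharges=3
Acc 6: bank1 row4 -> HIT
Acc 7: bank0 row4 -> MISS (open row4); precharges=4
Acc 8: bank1 row1 -> MISS (open row1); precharges=5
Acc 9: bank0 row3 -> MISS (open row3); precharges=6
Acc 10: bank1 row2 -> MISS (open row2); precharges=7
Acc 11: bank0 row3 -> HIT
Acc 12: bank1 row3 -> MISS (open row3); precharges=8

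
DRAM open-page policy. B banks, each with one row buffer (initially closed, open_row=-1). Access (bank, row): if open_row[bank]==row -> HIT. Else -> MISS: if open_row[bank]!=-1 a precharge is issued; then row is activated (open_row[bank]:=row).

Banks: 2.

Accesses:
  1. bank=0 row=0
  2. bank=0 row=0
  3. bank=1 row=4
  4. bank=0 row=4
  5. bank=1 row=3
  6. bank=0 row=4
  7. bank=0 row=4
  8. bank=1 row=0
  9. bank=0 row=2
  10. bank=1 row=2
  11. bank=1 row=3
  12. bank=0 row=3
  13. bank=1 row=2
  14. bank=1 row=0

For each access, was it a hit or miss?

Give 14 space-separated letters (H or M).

Acc 1: bank0 row0 -> MISS (open row0); precharges=0
Acc 2: bank0 row0 -> HIT
Acc 3: bank1 row4 -> MISS (open row4); precharges=0
Acc 4: bank0 row4 -> MISS (open row4); precharges=1
Acc 5: bank1 row3 -> MISS (open row3); precharges=2
Acc 6: bank0 row4 -> HIT
Acc 7: bank0 row4 -> HIT
Acc 8: bank1 row0 -> MISS (open row0); precharges=3
Acc 9: bank0 row2 -> MISS (open row2); precharges=4
Acc 10: bank1 row2 -> MISS (open row2); precharges=5
Acc 11: bank1 row3 -> MISS (open row3); precharges=6
Acc 12: bank0 row3 -> MISS (open row3); precharges=7
Acc 13: bank1 row2 -> MISS (open row2); precharges=8
Acc 14: bank1 row0 -> MISS (open row0); precharges=9

Answer: M H M M M H H M M M M M M M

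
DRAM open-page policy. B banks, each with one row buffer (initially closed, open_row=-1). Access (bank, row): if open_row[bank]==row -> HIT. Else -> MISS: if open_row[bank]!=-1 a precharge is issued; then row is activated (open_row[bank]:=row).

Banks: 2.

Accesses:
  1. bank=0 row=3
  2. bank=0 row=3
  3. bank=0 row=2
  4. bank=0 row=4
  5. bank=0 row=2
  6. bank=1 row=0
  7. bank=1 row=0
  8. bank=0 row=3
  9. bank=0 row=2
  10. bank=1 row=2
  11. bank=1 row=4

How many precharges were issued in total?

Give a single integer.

Acc 1: bank0 row3 -> MISS (open row3); precharges=0
Acc 2: bank0 row3 -> HIT
Acc 3: bank0 row2 -> MISS (open row2); precharges=1
Acc 4: bank0 row4 -> MISS (open row4); precharges=2
Acc 5: bank0 row2 -> MISS (open row2); precharges=3
Acc 6: bank1 row0 -> MISS (open row0); precharges=3
Acc 7: bank1 row0 -> HIT
Acc 8: bank0 row3 -> MISS (open row3); precharges=4
Acc 9: bank0 row2 -> MISS (open row2); precharges=5
Acc 10: bank1 row2 -> MISS (open row2); precharges=6
Acc 11: bank1 row4 -> MISS (open row4); precharges=7

Answer: 7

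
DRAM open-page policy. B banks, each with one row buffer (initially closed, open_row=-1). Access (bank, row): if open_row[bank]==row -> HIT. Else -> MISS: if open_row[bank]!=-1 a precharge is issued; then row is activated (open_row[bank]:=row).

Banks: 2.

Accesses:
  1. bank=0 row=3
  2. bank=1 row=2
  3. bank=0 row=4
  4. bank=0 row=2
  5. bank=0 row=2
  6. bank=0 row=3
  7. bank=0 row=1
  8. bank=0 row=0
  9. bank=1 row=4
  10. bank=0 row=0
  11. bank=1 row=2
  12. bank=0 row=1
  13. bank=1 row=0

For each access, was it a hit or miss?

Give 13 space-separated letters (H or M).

Answer: M M M M H M M M M H M M M

Derivation:
Acc 1: bank0 row3 -> MISS (open row3); precharges=0
Acc 2: bank1 row2 -> MISS (open row2); precharges=0
Acc 3: bank0 row4 -> MISS (open row4); precharges=1
Acc 4: bank0 row2 -> MISS (open row2); precharges=2
Acc 5: bank0 row2 -> HIT
Acc 6: bank0 row3 -> MISS (open row3); precharges=3
Acc 7: bank0 row1 -> MISS (open row1); precharges=4
Acc 8: bank0 row0 -> MISS (open row0); precharges=5
Acc 9: bank1 row4 -> MISS (open row4); precharges=6
Acc 10: bank0 row0 -> HIT
Acc 11: bank1 row2 -> MISS (open row2); precharges=7
Acc 12: bank0 row1 -> MISS (open row1); precharges=8
Acc 13: bank1 row0 -> MISS (open row0); precharges=9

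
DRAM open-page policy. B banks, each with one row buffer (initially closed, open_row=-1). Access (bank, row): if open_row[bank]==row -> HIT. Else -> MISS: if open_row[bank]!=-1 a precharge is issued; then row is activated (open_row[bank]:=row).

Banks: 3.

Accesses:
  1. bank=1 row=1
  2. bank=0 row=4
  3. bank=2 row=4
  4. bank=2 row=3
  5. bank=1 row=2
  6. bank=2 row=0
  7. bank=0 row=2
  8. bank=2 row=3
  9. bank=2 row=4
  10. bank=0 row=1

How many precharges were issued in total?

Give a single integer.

Answer: 7

Derivation:
Acc 1: bank1 row1 -> MISS (open row1); precharges=0
Acc 2: bank0 row4 -> MISS (open row4); precharges=0
Acc 3: bank2 row4 -> MISS (open row4); precharges=0
Acc 4: bank2 row3 -> MISS (open row3); precharges=1
Acc 5: bank1 row2 -> MISS (open row2); precharges=2
Acc 6: bank2 row0 -> MISS (open row0); precharges=3
Acc 7: bank0 row2 -> MISS (open row2); precharges=4
Acc 8: bank2 row3 -> MISS (open row3); precharges=5
Acc 9: bank2 row4 -> MISS (open row4); precharges=6
Acc 10: bank0 row1 -> MISS (open row1); precharges=7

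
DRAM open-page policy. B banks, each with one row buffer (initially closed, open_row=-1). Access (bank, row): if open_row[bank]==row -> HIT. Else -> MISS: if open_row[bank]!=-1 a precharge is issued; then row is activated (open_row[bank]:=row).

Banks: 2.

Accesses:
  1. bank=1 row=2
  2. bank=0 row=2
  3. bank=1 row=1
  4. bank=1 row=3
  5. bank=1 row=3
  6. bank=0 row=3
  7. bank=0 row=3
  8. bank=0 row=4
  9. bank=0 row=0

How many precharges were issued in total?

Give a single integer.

Answer: 5

Derivation:
Acc 1: bank1 row2 -> MISS (open row2); precharges=0
Acc 2: bank0 row2 -> MISS (open row2); precharges=0
Acc 3: bank1 row1 -> MISS (open row1); precharges=1
Acc 4: bank1 row3 -> MISS (open row3); precharges=2
Acc 5: bank1 row3 -> HIT
Acc 6: bank0 row3 -> MISS (open row3); precharges=3
Acc 7: bank0 row3 -> HIT
Acc 8: bank0 row4 -> MISS (open row4); precharges=4
Acc 9: bank0 row0 -> MISS (open row0); precharges=5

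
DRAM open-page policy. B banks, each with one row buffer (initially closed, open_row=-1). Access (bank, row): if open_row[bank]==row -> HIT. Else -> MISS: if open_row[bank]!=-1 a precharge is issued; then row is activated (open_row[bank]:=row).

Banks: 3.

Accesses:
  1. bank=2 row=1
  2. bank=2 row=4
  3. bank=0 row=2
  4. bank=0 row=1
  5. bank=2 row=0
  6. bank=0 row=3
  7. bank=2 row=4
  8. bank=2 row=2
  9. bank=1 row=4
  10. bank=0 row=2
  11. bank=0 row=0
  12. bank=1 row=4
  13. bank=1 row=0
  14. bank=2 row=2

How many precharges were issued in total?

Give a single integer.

Acc 1: bank2 row1 -> MISS (open row1); precharges=0
Acc 2: bank2 row4 -> MISS (open row4); precharges=1
Acc 3: bank0 row2 -> MISS (open row2); precharges=1
Acc 4: bank0 row1 -> MISS (open row1); precharges=2
Acc 5: bank2 row0 -> MISS (open row0); precharges=3
Acc 6: bank0 row3 -> MISS (open row3); precharges=4
Acc 7: bank2 row4 -> MISS (open row4); precharges=5
Acc 8: bank2 row2 -> MISS (open row2); precharges=6
Acc 9: bank1 row4 -> MISS (open row4); precharges=6
Acc 10: bank0 row2 -> MISS (open row2); precharges=7
Acc 11: bank0 row0 -> MISS (open row0); precharges=8
Acc 12: bank1 row4 -> HIT
Acc 13: bank1 row0 -> MISS (open row0); precharges=9
Acc 14: bank2 row2 -> HIT

Answer: 9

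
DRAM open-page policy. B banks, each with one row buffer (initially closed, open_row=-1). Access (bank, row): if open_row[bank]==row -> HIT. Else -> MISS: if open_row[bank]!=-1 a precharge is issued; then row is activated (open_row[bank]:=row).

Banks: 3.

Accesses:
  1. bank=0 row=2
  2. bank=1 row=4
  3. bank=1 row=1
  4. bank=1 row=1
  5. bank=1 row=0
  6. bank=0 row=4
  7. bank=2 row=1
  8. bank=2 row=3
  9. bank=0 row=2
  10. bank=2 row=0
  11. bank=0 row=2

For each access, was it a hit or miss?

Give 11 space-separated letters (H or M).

Answer: M M M H M M M M M M H

Derivation:
Acc 1: bank0 row2 -> MISS (open row2); precharges=0
Acc 2: bank1 row4 -> MISS (open row4); precharges=0
Acc 3: bank1 row1 -> MISS (open row1); precharges=1
Acc 4: bank1 row1 -> HIT
Acc 5: bank1 row0 -> MISS (open row0); precharges=2
Acc 6: bank0 row4 -> MISS (open row4); precharges=3
Acc 7: bank2 row1 -> MISS (open row1); precharges=3
Acc 8: bank2 row3 -> MISS (open row3); precharges=4
Acc 9: bank0 row2 -> MISS (open row2); precharges=5
Acc 10: bank2 row0 -> MISS (open row0); precharges=6
Acc 11: bank0 row2 -> HIT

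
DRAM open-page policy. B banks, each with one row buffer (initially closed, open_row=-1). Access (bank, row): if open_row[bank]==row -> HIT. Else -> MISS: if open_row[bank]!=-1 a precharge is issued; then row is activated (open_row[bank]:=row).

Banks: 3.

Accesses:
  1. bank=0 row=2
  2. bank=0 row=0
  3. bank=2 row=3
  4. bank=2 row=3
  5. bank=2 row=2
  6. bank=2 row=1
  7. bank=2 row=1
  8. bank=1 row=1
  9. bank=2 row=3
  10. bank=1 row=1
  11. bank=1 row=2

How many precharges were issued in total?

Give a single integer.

Answer: 5

Derivation:
Acc 1: bank0 row2 -> MISS (open row2); precharges=0
Acc 2: bank0 row0 -> MISS (open row0); precharges=1
Acc 3: bank2 row3 -> MISS (open row3); precharges=1
Acc 4: bank2 row3 -> HIT
Acc 5: bank2 row2 -> MISS (open row2); precharges=2
Acc 6: bank2 row1 -> MISS (open row1); precharges=3
Acc 7: bank2 row1 -> HIT
Acc 8: bank1 row1 -> MISS (open row1); precharges=3
Acc 9: bank2 row3 -> MISS (open row3); precharges=4
Acc 10: bank1 row1 -> HIT
Acc 11: bank1 row2 -> MISS (open row2); precharges=5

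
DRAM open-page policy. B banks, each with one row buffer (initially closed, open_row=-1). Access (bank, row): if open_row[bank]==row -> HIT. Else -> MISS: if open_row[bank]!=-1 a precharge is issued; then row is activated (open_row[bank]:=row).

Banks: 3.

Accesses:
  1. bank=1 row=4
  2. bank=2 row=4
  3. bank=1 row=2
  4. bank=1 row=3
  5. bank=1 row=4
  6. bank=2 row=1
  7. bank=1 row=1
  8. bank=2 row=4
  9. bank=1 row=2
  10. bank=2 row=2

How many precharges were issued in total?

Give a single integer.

Acc 1: bank1 row4 -> MISS (open row4); precharges=0
Acc 2: bank2 row4 -> MISS (open row4); precharges=0
Acc 3: bank1 row2 -> MISS (open row2); precharges=1
Acc 4: bank1 row3 -> MISS (open row3); precharges=2
Acc 5: bank1 row4 -> MISS (open row4); precharges=3
Acc 6: bank2 row1 -> MISS (open row1); precharges=4
Acc 7: bank1 row1 -> MISS (open row1); precharges=5
Acc 8: bank2 row4 -> MISS (open row4); precharges=6
Acc 9: bank1 row2 -> MISS (open row2); precharges=7
Acc 10: bank2 row2 -> MISS (open row2); precharges=8

Answer: 8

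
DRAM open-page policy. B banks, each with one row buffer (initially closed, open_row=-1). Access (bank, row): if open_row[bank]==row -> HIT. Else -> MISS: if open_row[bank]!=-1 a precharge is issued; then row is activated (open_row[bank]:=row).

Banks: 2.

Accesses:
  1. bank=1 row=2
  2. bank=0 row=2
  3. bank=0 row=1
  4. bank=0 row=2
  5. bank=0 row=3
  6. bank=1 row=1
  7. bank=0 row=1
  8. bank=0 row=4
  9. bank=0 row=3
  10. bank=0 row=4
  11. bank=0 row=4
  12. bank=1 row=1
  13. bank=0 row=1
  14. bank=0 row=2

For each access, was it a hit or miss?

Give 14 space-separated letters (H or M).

Answer: M M M M M M M M M M H H M M

Derivation:
Acc 1: bank1 row2 -> MISS (open row2); precharges=0
Acc 2: bank0 row2 -> MISS (open row2); precharges=0
Acc 3: bank0 row1 -> MISS (open row1); precharges=1
Acc 4: bank0 row2 -> MISS (open row2); precharges=2
Acc 5: bank0 row3 -> MISS (open row3); precharges=3
Acc 6: bank1 row1 -> MISS (open row1); precharges=4
Acc 7: bank0 row1 -> MISS (open row1); precharges=5
Acc 8: bank0 row4 -> MISS (open row4); precharges=6
Acc 9: bank0 row3 -> MISS (open row3); precharges=7
Acc 10: bank0 row4 -> MISS (open row4); precharges=8
Acc 11: bank0 row4 -> HIT
Acc 12: bank1 row1 -> HIT
Acc 13: bank0 row1 -> MISS (open row1); precharges=9
Acc 14: bank0 row2 -> MISS (open row2); precharges=10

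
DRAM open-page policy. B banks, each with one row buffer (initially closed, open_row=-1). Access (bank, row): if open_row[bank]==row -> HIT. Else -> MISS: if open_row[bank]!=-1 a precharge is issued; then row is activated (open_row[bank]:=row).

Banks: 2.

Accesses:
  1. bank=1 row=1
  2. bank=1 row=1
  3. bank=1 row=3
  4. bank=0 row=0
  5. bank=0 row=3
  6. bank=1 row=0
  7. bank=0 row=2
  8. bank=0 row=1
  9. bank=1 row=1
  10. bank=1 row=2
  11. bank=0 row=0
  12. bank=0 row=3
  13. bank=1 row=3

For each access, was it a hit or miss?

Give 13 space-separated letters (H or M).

Answer: M H M M M M M M M M M M M

Derivation:
Acc 1: bank1 row1 -> MISS (open row1); precharges=0
Acc 2: bank1 row1 -> HIT
Acc 3: bank1 row3 -> MISS (open row3); precharges=1
Acc 4: bank0 row0 -> MISS (open row0); precharges=1
Acc 5: bank0 row3 -> MISS (open row3); precharges=2
Acc 6: bank1 row0 -> MISS (open row0); precharges=3
Acc 7: bank0 row2 -> MISS (open row2); precharges=4
Acc 8: bank0 row1 -> MISS (open row1); precharges=5
Acc 9: bank1 row1 -> MISS (open row1); precharges=6
Acc 10: bank1 row2 -> MISS (open row2); precharges=7
Acc 11: bank0 row0 -> MISS (open row0); precharges=8
Acc 12: bank0 row3 -> MISS (open row3); precharges=9
Acc 13: bank1 row3 -> MISS (open row3); precharges=10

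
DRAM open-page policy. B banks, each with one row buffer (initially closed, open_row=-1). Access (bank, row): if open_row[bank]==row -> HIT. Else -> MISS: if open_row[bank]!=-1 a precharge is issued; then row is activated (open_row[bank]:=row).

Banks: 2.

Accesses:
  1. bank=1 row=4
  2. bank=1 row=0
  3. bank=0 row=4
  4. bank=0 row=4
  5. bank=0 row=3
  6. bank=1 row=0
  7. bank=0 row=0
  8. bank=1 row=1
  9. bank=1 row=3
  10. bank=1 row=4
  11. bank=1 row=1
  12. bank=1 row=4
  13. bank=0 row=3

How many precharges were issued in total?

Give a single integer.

Acc 1: bank1 row4 -> MISS (open row4); precharges=0
Acc 2: bank1 row0 -> MISS (open row0); precharges=1
Acc 3: bank0 row4 -> MISS (open row4); precharges=1
Acc 4: bank0 row4 -> HIT
Acc 5: bank0 row3 -> MISS (open row3); precharges=2
Acc 6: bank1 row0 -> HIT
Acc 7: bank0 row0 -> MISS (open row0); precharges=3
Acc 8: bank1 row1 -> MISS (open row1); precharges=4
Acc 9: bank1 row3 -> MISS (open row3); precharges=5
Acc 10: bank1 row4 -> MISS (open row4); precharges=6
Acc 11: bank1 row1 -> MISS (open row1); precharges=7
Acc 12: bank1 row4 -> MISS (open row4); precharges=8
Acc 13: bank0 row3 -> MISS (open row3); precharges=9

Answer: 9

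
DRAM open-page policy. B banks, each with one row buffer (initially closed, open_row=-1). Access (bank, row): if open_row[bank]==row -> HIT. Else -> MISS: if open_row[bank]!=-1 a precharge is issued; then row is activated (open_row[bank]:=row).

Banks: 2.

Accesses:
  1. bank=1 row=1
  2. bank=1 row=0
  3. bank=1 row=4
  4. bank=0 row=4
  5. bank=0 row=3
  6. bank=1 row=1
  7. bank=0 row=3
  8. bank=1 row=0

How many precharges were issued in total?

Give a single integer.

Answer: 5

Derivation:
Acc 1: bank1 row1 -> MISS (open row1); precharges=0
Acc 2: bank1 row0 -> MISS (open row0); precharges=1
Acc 3: bank1 row4 -> MISS (open row4); precharges=2
Acc 4: bank0 row4 -> MISS (open row4); precharges=2
Acc 5: bank0 row3 -> MISS (open row3); precharges=3
Acc 6: bank1 row1 -> MISS (open row1); precharges=4
Acc 7: bank0 row3 -> HIT
Acc 8: bank1 row0 -> MISS (open row0); precharges=5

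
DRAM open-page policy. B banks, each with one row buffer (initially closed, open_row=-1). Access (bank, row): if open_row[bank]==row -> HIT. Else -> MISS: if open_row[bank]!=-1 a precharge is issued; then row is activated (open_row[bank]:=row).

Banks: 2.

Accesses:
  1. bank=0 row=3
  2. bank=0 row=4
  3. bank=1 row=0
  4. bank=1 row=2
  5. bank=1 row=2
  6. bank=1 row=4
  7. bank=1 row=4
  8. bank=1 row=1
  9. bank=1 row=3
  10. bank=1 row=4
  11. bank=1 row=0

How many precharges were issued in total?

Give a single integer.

Answer: 7

Derivation:
Acc 1: bank0 row3 -> MISS (open row3); precharges=0
Acc 2: bank0 row4 -> MISS (open row4); precharges=1
Acc 3: bank1 row0 -> MISS (open row0); precharges=1
Acc 4: bank1 row2 -> MISS (open row2); precharges=2
Acc 5: bank1 row2 -> HIT
Acc 6: bank1 row4 -> MISS (open row4); precharges=3
Acc 7: bank1 row4 -> HIT
Acc 8: bank1 row1 -> MISS (open row1); precharges=4
Acc 9: bank1 row3 -> MISS (open row3); precharges=5
Acc 10: bank1 row4 -> MISS (open row4); precharges=6
Acc 11: bank1 row0 -> MISS (open row0); precharges=7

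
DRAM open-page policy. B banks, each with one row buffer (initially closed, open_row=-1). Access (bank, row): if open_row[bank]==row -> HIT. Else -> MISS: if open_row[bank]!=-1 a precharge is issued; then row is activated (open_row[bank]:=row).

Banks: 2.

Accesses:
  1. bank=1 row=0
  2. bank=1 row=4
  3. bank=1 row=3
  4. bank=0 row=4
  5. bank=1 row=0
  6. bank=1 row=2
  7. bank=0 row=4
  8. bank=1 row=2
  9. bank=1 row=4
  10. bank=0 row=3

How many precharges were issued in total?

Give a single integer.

Acc 1: bank1 row0 -> MISS (open row0); precharges=0
Acc 2: bank1 row4 -> MISS (open row4); precharges=1
Acc 3: bank1 row3 -> MISS (open row3); precharges=2
Acc 4: bank0 row4 -> MISS (open row4); precharges=2
Acc 5: bank1 row0 -> MISS (open row0); precharges=3
Acc 6: bank1 row2 -> MISS (open row2); precharges=4
Acc 7: bank0 row4 -> HIT
Acc 8: bank1 row2 -> HIT
Acc 9: bank1 row4 -> MISS (open row4); precharges=5
Acc 10: bank0 row3 -> MISS (open row3); precharges=6

Answer: 6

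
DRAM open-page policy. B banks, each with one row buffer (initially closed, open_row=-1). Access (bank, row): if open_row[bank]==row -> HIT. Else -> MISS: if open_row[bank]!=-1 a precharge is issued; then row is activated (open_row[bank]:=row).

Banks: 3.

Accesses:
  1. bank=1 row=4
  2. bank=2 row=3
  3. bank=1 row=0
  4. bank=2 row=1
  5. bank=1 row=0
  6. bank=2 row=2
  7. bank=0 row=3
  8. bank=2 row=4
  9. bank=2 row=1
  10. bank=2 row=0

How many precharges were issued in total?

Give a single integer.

Answer: 6

Derivation:
Acc 1: bank1 row4 -> MISS (open row4); precharges=0
Acc 2: bank2 row3 -> MISS (open row3); precharges=0
Acc 3: bank1 row0 -> MISS (open row0); precharges=1
Acc 4: bank2 row1 -> MISS (open row1); precharges=2
Acc 5: bank1 row0 -> HIT
Acc 6: bank2 row2 -> MISS (open row2); precharges=3
Acc 7: bank0 row3 -> MISS (open row3); precharges=3
Acc 8: bank2 row4 -> MISS (open row4); precharges=4
Acc 9: bank2 row1 -> MISS (open row1); precharges=5
Acc 10: bank2 row0 -> MISS (open row0); precharges=6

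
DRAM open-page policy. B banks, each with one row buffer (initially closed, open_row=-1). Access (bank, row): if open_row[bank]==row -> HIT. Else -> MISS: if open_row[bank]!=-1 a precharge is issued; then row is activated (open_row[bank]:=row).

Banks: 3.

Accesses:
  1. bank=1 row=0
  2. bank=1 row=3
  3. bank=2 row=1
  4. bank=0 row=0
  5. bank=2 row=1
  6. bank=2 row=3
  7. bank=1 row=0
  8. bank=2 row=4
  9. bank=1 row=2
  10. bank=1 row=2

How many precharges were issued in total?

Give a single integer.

Acc 1: bank1 row0 -> MISS (open row0); precharges=0
Acc 2: bank1 row3 -> MISS (open row3); precharges=1
Acc 3: bank2 row1 -> MISS (open row1); precharges=1
Acc 4: bank0 row0 -> MISS (open row0); precharges=1
Acc 5: bank2 row1 -> HIT
Acc 6: bank2 row3 -> MISS (open row3); precharges=2
Acc 7: bank1 row0 -> MISS (open row0); precharges=3
Acc 8: bank2 row4 -> MISS (open row4); precharges=4
Acc 9: bank1 row2 -> MISS (open row2); precharges=5
Acc 10: bank1 row2 -> HIT

Answer: 5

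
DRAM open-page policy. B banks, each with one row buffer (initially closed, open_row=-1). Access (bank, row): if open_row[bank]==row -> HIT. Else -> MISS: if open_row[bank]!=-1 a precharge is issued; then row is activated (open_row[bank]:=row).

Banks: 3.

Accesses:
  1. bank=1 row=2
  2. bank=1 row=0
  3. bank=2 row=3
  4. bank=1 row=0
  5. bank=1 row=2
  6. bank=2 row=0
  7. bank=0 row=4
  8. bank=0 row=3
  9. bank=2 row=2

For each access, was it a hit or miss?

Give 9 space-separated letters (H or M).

Acc 1: bank1 row2 -> MISS (open row2); precharges=0
Acc 2: bank1 row0 -> MISS (open row0); precharges=1
Acc 3: bank2 row3 -> MISS (open row3); precharges=1
Acc 4: bank1 row0 -> HIT
Acc 5: bank1 row2 -> MISS (open row2); precharges=2
Acc 6: bank2 row0 -> MISS (open row0); precharges=3
Acc 7: bank0 row4 -> MISS (open row4); precharges=3
Acc 8: bank0 row3 -> MISS (open row3); precharges=4
Acc 9: bank2 row2 -> MISS (open row2); precharges=5

Answer: M M M H M M M M M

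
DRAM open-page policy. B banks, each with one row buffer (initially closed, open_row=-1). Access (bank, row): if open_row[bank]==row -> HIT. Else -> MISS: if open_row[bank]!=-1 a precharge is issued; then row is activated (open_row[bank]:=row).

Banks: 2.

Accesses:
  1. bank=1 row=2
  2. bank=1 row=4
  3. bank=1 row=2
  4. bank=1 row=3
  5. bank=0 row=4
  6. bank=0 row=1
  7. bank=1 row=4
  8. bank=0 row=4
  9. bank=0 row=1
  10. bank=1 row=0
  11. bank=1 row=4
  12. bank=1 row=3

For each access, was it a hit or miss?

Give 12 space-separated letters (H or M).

Acc 1: bank1 row2 -> MISS (open row2); precharges=0
Acc 2: bank1 row4 -> MISS (open row4); precharges=1
Acc 3: bank1 row2 -> MISS (open row2); precharges=2
Acc 4: bank1 row3 -> MISS (open row3); precharges=3
Acc 5: bank0 row4 -> MISS (open row4); precharges=3
Acc 6: bank0 row1 -> MISS (open row1); precharges=4
Acc 7: bank1 row4 -> MISS (open row4); precharges=5
Acc 8: bank0 row4 -> MISS (open row4); precharges=6
Acc 9: bank0 row1 -> MISS (open row1); precharges=7
Acc 10: bank1 row0 -> MISS (open row0); precharges=8
Acc 11: bank1 row4 -> MISS (open row4); precharges=9
Acc 12: bank1 row3 -> MISS (open row3); precharges=10

Answer: M M M M M M M M M M M M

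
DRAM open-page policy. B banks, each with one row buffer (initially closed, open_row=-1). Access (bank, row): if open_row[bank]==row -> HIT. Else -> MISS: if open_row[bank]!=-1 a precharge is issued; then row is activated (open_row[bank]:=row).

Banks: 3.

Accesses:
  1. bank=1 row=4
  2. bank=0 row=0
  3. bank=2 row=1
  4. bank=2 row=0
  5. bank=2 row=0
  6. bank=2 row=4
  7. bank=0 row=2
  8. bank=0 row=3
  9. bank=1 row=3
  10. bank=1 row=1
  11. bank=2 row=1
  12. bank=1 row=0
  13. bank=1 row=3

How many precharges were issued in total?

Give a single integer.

Answer: 9

Derivation:
Acc 1: bank1 row4 -> MISS (open row4); precharges=0
Acc 2: bank0 row0 -> MISS (open row0); precharges=0
Acc 3: bank2 row1 -> MISS (open row1); precharges=0
Acc 4: bank2 row0 -> MISS (open row0); precharges=1
Acc 5: bank2 row0 -> HIT
Acc 6: bank2 row4 -> MISS (open row4); precharges=2
Acc 7: bank0 row2 -> MISS (open row2); precharges=3
Acc 8: bank0 row3 -> MISS (open row3); precharges=4
Acc 9: bank1 row3 -> MISS (open row3); precharges=5
Acc 10: bank1 row1 -> MISS (open row1); precharges=6
Acc 11: bank2 row1 -> MISS (open row1); precharges=7
Acc 12: bank1 row0 -> MISS (open row0); precharges=8
Acc 13: bank1 row3 -> MISS (open row3); precharges=9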